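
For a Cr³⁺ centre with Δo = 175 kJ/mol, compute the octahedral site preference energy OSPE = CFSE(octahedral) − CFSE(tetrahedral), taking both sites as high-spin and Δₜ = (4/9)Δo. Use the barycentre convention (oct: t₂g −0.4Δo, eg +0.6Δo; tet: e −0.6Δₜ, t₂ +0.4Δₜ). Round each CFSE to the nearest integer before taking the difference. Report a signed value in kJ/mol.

Cr³⁺: group 6, so d-count = 6 − 3 = 3.
In an octahedral site d³ (HS) is t2g^3 e_g^0, giving CFSE(oct) = -1.2Δo = -210 kJ/mol.
Tetrahedral: e^2 t2^1, CFSE = 2(−0.6) + 1(+0.4) = -0.8Δₜ = -0.8 × (4/9) × 175 = -62 kJ/mol.
OSPE = CFSE(oct) − CFSE(tet) = -210 − (-62) = -148 kJ/mol.

-148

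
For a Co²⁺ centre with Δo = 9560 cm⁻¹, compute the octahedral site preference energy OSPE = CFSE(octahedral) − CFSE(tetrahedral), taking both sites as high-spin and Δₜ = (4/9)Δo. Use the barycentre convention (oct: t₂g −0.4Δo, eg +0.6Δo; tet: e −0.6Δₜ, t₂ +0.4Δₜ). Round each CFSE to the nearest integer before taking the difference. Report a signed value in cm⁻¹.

Group 9 minus oxidation state +2 gives a d⁷ configuration for Co²⁺.
In an octahedral site d⁷ (HS) is t2g^5 e_g^2, giving CFSE(oct) = -0.8Δo = -7648 cm⁻¹.
Tetrahedral: e^4 t2^3, CFSE = 4(−0.6) + 3(+0.4) = -1.2Δₜ = -1.2 × (4/9) × 9560 = -5099 cm⁻¹.
OSPE = CFSE(oct) − CFSE(tet) = -7648 − (-5099) = -2549 cm⁻¹.

-2549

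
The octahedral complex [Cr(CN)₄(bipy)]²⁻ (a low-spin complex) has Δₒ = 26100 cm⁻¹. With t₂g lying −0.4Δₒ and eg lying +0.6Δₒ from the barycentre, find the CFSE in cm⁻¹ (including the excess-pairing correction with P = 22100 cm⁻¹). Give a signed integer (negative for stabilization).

Ligand charges: 4×(-1) from CN⁻ and 1×(+0) from bipy sum to -4; with overall charge -2, Cr is +2.
Cr²⁺: group 6, so d-count = 6 − 2 = 4.
Electron filling gives t₂g⁴ eg⁰.
The orbital stabilization is -1.6Δₒ = -1.6 × 26100 = -41760 cm⁻¹.
High-spin d⁴ would be t₂g³ eg¹ with 0 pairs; low-spin has 1, so 1 excess pair costs +1P = +22100 cm⁻¹.
Net CFSE = -41760 + 22100 = -19660 cm⁻¹.

-19660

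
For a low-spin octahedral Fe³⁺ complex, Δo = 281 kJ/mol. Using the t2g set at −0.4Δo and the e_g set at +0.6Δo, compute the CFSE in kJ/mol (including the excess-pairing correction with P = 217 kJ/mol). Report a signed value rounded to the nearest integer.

-128

Group 8 minus oxidation state +3 gives a d⁵ configuration for Fe³⁺.
Electron filling gives t2g^5 e_g^0.
The orbital stabilization is -2.0Δo = -2.0 × 281 = -562 kJ/mol.
Relative to high-spin t2g^3 e_g^2 (0 paired), the low-spin configuration has 2 additional pairs, contributing +2 × 217 = +434 kJ/mol.
Combining: -562 + 434 = -128 kJ/mol.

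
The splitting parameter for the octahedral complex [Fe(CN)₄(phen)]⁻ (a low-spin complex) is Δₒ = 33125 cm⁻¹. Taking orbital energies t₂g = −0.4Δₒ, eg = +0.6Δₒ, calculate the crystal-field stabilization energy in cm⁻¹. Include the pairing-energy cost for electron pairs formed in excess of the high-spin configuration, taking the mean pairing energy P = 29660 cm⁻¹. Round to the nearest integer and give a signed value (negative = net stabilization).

Ligand charges: 4×(-1) from CN⁻ and 1×(+0) from phen sum to -4; with overall charge -1, Fe is +3.
Fe³⁺: group 8, so d-count = 8 − 3 = 5.
Electron filling gives t₂g⁵ eg⁰.
The orbital stabilization is -2.0Δₒ = -2.0 × 33125 = -66250 cm⁻¹.
Pairing penalty: 2 pairs vs 0 in the high-spin reference → 2 extra × P = 59320 cm⁻¹.
Net CFSE = -66250 + 59320 = -6930 cm⁻¹.

-6930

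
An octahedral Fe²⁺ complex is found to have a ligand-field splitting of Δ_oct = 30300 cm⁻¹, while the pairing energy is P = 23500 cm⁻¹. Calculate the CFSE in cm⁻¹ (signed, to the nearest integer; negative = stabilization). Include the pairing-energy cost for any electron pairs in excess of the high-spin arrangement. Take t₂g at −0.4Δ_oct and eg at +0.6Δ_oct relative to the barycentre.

-25720

Fe is in group 8, so Fe²⁺ is d⁶ (8 − 2 = 6).
Δ_oct > P, so pairing is preferred: the ground state is low-spin.
That gives t₂g⁶ eg⁰.
Orbital CFSE = -2.4Δ_oct = -2.4 × 30300 = -72720 cm⁻¹.
Excess pairs vs high-spin: 3 − 1 = 2; pairing cost = +47000 cm⁻¹.
Net CFSE = -72720 + 47000 = -25720 cm⁻¹.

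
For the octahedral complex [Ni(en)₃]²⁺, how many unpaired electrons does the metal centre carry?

2

en is neutral, so the +2 overall charge sits on Ni: oxidation state +2.
Ni sits in group 10; removing 2 electrons leaves Ni²⁺ with 10 − 2 = 8 d electrons.
For octahedral d⁸ the high- and low-spin configurations coincide.
Configuration: t₂g⁶ eg², giving 2 unpaired electrons.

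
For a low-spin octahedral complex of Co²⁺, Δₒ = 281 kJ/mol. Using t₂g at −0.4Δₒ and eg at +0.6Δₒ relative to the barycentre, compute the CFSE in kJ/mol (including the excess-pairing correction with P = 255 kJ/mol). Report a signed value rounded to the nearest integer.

-251

Co is in group 9, so Co²⁺ is d⁷ (9 − 2 = 7).
Electron filling gives t₂g⁶ eg¹.
The orbital stabilization is -1.8Δₒ = -1.8 × 281 = -506 kJ/mol.
High-spin d⁷ would be t₂g⁵ eg² with 2 pairs; low-spin has 3, so 1 excess pair costs +1P = +255 kJ/mol.
Combining: -506 + 255 = -251 kJ/mol.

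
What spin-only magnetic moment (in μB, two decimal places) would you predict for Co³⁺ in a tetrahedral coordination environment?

4.90 μB

Co³⁺: group 9, so d-count = 9 − 3 = 6.
Tetrahedral splitting is small, so the complex is high-spin.
Configuration: e³ t₂³ → 4 unpaired electrons.
μ(spin-only) = √[4(4+2)] = √24 ≈ 4.90 μB.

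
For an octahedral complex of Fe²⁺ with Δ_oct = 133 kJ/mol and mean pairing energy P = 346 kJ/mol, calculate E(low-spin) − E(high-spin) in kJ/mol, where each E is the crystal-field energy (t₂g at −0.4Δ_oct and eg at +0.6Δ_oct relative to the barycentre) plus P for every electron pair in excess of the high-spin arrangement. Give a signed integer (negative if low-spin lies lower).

Group 8 minus oxidation state +2 gives a d⁶ configuration for Fe²⁺.
High-spin: t₂g⁴ eg², CFSE = -0.4Δ_oct = -53 kJ/mol.
For low-spin the configuration is t₂g⁶ eg⁰: orbital energy -2.4 × 133 = -319 kJ/mol, and 2 additional pairs relative to high-spin add 692 kJ/mol, giving 373 kJ/mol.
Thus E(LS) − E(HS) = 426 kJ/mol.

426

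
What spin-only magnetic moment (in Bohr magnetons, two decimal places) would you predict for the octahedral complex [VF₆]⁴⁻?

Each F⁻ contributes -1; 6 × (-1) = -6. With overall charge -4, V is in the +2 oxidation state.
V sits in group 5; removing 2 electrons leaves V²⁺ with 5 − 2 = 3 d electrons.
Configuration: t₂g³ eg⁰ → 3 unpaired electrons.
μ(spin-only) = √[3(3+2)] = √15 ≈ 3.87 Bohr magnetons.

3.87 Bohr magnetons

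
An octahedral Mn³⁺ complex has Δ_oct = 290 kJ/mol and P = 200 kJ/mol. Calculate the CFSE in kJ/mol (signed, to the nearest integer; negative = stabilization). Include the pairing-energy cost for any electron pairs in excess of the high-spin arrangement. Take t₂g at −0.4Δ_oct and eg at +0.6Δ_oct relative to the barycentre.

Mn sits in group 7; removing 3 electrons leaves Mn³⁺ with 7 − 3 = 4 d electrons.
Since Δ_oct = 290 kJ/mol > P = 200 kJ/mol, the complex adopts the low-spin configuration.
Filling d⁴ accordingly: t₂g⁴ eg⁰.
Orbital CFSE = -1.6Δ_oct = -1.6 × 290 = -464 kJ/mol.
Excess pairs vs high-spin: 1 − 0 = 1; pairing cost = +200 kJ/mol.
Net CFSE = -464 + 200 = -264 kJ/mol.

-264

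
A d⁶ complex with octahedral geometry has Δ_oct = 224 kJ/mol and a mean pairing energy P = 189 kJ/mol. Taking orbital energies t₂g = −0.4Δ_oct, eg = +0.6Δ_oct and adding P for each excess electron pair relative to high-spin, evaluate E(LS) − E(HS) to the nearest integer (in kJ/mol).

In the high-spin limit (t₂g⁴ eg²) the orbital term is -0.4Δ_oct = -90 kJ/mol, with no excess pairing.
Low-spin: t₂g⁶ eg⁰, orbital CFSE = -2.4Δ_oct = -538 kJ/mol; plus 2 excess pairs × P = +378 kJ/mol; total -160 kJ/mol.
The difference is -160 − (-90) = -70 kJ/mol, so low-spin lies lower.

-70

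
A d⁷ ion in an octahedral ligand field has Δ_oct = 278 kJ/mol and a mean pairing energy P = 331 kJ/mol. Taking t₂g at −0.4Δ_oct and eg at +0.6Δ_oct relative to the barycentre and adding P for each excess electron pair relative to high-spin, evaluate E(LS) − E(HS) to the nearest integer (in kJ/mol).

In the high-spin limit (t₂g⁵ eg²) the orbital term is -0.8Δ_oct = -222 kJ/mol, with no excess pairing.
For low-spin the configuration is t₂g⁶ eg¹: orbital energy -1.8 × 278 = -500 kJ/mol, and 1 additional pair relative to high-spin adds 331 kJ/mol, giving -169 kJ/mol.
E(LS) − E(HS) = -169 − (-222) = 53 kJ/mol.

53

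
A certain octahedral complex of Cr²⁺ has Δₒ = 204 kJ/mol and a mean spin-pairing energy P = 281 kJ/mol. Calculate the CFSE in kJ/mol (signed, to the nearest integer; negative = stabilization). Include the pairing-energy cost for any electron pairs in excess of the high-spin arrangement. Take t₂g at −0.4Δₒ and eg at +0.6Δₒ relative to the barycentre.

-122

Cr sits in group 6; removing 2 electrons leaves Cr²⁺ with 6 − 2 = 4 d electrons.
With Δₒ < P the complex is high-spin.
That gives t₂g³ eg¹.
Orbital CFSE = -0.6Δₒ = -0.6 × 204 = -122 kJ/mol.
High-spin has no excess pairs, so no pairing correction applies.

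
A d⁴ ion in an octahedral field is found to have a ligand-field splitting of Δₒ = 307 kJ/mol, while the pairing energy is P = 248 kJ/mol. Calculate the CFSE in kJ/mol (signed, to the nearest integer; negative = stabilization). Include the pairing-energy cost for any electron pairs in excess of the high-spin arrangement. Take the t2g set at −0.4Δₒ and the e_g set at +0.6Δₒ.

Here Δₒ > P (307 > 248), so the low-spin state is favoured.
Filling d⁴ accordingly: t2g^4 e_g^0.
Orbital CFSE = -1.6Δₒ = -1.6 × 307 = -491 kJ/mol.
Excess pairs vs high-spin: 1 − 0 = 1; pairing cost = +248 kJ/mol.
Net CFSE = -491 + 248 = -243 kJ/mol.

-243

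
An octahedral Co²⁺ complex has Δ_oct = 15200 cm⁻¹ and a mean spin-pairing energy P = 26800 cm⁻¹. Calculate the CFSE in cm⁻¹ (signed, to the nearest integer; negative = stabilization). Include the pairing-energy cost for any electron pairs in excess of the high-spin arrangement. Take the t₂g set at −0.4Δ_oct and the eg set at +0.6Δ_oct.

-12160

Co is in group 9, so Co²⁺ is d⁷ (9 − 2 = 7).
Since Δ_oct = 15200 cm⁻¹ < P = 26800 cm⁻¹, the complex adopts the high-spin configuration.
That gives t₂g⁵ eg².
Orbital CFSE = -0.8Δ_oct = -0.8 × 15200 = -12160 cm⁻¹.
High-spin has no excess pairs, so no pairing correction applies.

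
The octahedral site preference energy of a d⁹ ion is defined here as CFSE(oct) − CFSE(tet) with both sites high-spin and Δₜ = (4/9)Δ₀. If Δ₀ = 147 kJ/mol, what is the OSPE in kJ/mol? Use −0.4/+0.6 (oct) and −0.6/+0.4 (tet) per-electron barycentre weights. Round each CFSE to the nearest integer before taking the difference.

Octahedral high-spin t₂g⁶ eg³: CFSE = -0.6 × 147 = -88 kJ/mol.
Tetrahedral e⁴ t₂⁵ gives -0.4Δₜ = -0.4 × (4/9) × 147 = -26 kJ/mol.
OSPE = CFSE(oct) − CFSE(tet) = -88 − (-26) = -62 kJ/mol.

-62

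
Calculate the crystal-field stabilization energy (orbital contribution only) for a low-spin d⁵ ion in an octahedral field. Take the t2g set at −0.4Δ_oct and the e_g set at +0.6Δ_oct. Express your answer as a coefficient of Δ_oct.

Configuration: t2g^5 e_g^0.
CFSE = 5(-0.4Δ_oct) + 0(0.6Δ_oct) = -2.0Δ_oct + 0.0Δ_oct = -2.0Δ_oct.

-2.0 Δ_oct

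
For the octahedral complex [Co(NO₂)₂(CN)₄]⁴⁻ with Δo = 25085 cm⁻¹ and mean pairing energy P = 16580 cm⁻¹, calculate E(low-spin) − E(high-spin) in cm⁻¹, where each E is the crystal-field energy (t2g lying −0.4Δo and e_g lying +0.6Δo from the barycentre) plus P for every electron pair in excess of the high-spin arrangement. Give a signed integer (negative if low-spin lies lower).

-8505

Ligand charges: 2×(-1) from NO₂⁻ and 4×(-1) from CN⁻ sum to -6; with overall charge -4, Co is +2.
Co²⁺: group 9, so d-count = 9 − 2 = 7.
In the high-spin limit (t2g^5 e_g^2) the orbital term is -0.8Δo = -20068 cm⁻¹, with no excess pairing.
For low-spin the configuration is t2g^6 e_g^1: orbital energy -1.8 × 25085 = -45153 cm⁻¹, and 1 additional pair relative to high-spin adds 16580 cm⁻¹, giving -28573 cm⁻¹.
E(LS) − E(HS) = -28573 − (-20068) = -8505 cm⁻¹.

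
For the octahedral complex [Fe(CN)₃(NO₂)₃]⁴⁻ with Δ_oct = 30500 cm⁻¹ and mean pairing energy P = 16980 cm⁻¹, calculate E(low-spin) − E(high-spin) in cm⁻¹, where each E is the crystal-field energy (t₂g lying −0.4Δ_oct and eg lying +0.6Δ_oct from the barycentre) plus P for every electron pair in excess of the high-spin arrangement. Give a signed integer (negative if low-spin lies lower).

-27040

Ligand charges: 3×(-1) from CN⁻ and 3×(-1) from NO₂⁻ sum to -6; with overall charge -4, Fe is +2.
Fe is in group 8, so Fe²⁺ is d⁶ (8 − 2 = 6).
In the high-spin limit (t₂g⁴ eg²) the orbital term is -0.4Δ_oct = -12200 cm⁻¹, with no excess pairing.
For low-spin the configuration is t₂g⁶ eg⁰: orbital energy -2.4 × 30500 = -73200 cm⁻¹, and 2 additional pairs relative to high-spin add 33960 cm⁻¹, giving -39240 cm⁻¹.
Thus E(LS) − E(HS) = -27040 cm⁻¹.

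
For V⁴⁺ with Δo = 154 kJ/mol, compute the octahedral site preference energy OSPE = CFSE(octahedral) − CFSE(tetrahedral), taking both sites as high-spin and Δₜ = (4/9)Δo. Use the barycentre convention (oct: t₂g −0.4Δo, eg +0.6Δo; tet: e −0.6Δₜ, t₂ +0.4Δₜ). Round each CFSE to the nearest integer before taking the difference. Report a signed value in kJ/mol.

-21

V sits in group 5; removing 4 electrons leaves V⁴⁺ with 5 − 4 = 1 d electrons.
Octahedral high-spin t₂g¹ eg⁰: CFSE = -0.4 × 154 = -62 kJ/mol.
In a tetrahedral site the filling is e¹ t₂⁰: CFSE(tet) = -0.6Δₜ = -0.6 × (4/9)(154) = -41 kJ/mol.
OSPE = -62 − (-41) = -21 kJ/mol.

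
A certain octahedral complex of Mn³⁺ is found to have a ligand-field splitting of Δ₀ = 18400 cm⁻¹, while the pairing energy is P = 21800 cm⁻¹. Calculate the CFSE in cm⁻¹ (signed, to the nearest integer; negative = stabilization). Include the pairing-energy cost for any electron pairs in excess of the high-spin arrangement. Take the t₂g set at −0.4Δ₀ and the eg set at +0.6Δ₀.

Mn sits in group 7; removing 3 electrons leaves Mn³⁺ with 7 − 3 = 4 d electrons.
Here Δ₀ < P (18400 < 21800), so the high-spin state is favoured.
Configuration: t₂g³ eg¹.
Orbital CFSE = -0.6Δ₀ = -0.6 × 18400 = -11040 cm⁻¹.
High-spin has no excess pairs, so no pairing correction applies.

-11040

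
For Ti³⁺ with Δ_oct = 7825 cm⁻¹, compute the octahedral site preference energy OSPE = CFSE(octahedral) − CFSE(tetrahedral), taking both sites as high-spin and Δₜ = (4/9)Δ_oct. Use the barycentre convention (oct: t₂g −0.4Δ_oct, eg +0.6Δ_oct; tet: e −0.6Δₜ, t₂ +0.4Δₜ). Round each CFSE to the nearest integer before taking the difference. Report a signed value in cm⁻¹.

Ti³⁺: group 4, so d-count = 4 − 3 = 1.
Octahedral high-spin t₂g¹ eg⁰: CFSE = -0.4 × 7825 = -3130 cm⁻¹.
Tetrahedral: e¹ t₂⁰, CFSE = 1(−0.6) + 0(+0.4) = -0.6Δₜ = -0.6 × (4/9) × 7825 = -2087 cm⁻¹.
Subtracting, OSPE = -3130 − (-2087) = -1043 cm⁻¹.

-1043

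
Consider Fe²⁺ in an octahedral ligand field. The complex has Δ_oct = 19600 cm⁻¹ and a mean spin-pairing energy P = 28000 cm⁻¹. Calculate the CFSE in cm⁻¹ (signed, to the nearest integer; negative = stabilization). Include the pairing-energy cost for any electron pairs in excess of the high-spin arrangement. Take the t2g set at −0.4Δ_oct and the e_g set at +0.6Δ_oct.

-7840

Fe is in group 8, so Fe²⁺ is d⁶ (8 − 2 = 6).
Here Δ_oct < P (19600 < 28000), so the high-spin state is favoured.
Filling d⁶ accordingly: t2g^4 e_g^2.
Orbital CFSE = -0.4Δ_oct = -0.4 × 19600 = -7840 cm⁻¹.
High-spin has no excess pairs, so no pairing correction applies.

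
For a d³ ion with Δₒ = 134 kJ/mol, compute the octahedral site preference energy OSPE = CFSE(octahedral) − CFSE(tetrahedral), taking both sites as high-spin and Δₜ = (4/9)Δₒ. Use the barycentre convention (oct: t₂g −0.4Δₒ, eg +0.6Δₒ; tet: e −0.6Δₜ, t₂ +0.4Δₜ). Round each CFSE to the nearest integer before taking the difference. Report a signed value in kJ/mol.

Octahedral high-spin t₂g³ eg⁰: CFSE = -1.2 × 134 = -161 kJ/mol.
In a tetrahedral site the filling is e² t₂¹: CFSE(tet) = -0.8Δₜ = -0.8 × (4/9)(134) = -48 kJ/mol.
Subtracting, OSPE = -161 − (-48) = -113 kJ/mol.

-113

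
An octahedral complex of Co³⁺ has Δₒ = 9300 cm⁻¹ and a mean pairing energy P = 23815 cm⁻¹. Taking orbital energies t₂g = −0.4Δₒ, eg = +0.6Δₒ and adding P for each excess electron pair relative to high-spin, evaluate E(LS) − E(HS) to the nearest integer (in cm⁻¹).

Co sits in group 9; removing 3 electrons leaves Co³⁺ with 9 − 3 = 6 d electrons.
High-spin d⁶ fills as t₂g⁴ eg² with CFSE 4(−0.4) + 2(+0.6) = -0.4Δₒ = -3720 cm⁻¹.
Low-spin: t₂g⁶ eg⁰, orbital CFSE = -2.4Δₒ = -22320 cm⁻¹; plus 2 excess pairs × P = +47630 cm⁻¹; total 25310 cm⁻¹.
E(LS) − E(HS) = 25310 − (-3720) = 29030 cm⁻¹.

29030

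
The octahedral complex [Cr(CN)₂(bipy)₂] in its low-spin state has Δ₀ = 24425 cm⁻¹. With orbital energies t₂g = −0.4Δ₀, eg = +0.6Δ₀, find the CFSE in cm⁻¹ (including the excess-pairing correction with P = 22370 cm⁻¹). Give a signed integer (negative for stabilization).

-16710

Ligand charges: 2×(-1) from CN⁻ and 2×(+0) from bipy sum to -2; with overall charge +0, Cr is +2.
Cr²⁺: group 6, so d-count = 6 − 2 = 4.
The d⁴ electrons fill as t₂g⁴ eg⁰.
The orbital stabilization is -1.6Δ₀ = -1.6 × 24425 = -39080 cm⁻¹.
Relative to high-spin t₂g³ eg¹ (0 paired), the low-spin configuration has 1 additional pair, contributing +1 × 22370 = +22370 cm⁻¹.
Overall CFSE = -39080 + 22370 = -16710 cm⁻¹.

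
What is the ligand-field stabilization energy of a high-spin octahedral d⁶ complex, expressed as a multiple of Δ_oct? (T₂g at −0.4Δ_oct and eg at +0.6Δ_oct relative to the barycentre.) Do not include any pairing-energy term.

Configuration: t₂g⁴ eg².
CFSE = 4(-0.4Δ_oct) + 2(0.6Δ_oct) = -1.6Δ_oct + 1.2Δ_oct = -0.4Δ_oct.

-0.4 Δ_oct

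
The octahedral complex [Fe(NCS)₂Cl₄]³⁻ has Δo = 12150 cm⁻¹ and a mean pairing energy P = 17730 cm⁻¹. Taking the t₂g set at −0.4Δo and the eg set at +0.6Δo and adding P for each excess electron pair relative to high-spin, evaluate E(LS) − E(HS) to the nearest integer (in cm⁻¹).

Ligand charges: 2×(-1) from NCS⁻ and 4×(-1) from Cl⁻ sum to -6; with overall charge -3, Fe is +3.
Fe sits in group 8; removing 3 electrons leaves Fe³⁺ with 8 − 3 = 5 d electrons.
High-spin: t₂g³ eg², CFSE = 0.0Δo = 0 cm⁻¹.
For low-spin the configuration is t₂g⁵ eg⁰: orbital energy -2.0 × 12150 = -24300 cm⁻¹, and 2 additional pairs relative to high-spin add 35460 cm⁻¹, giving 11160 cm⁻¹.
E(LS) − E(HS) = 11160 − (0) = 11160 cm⁻¹.

11160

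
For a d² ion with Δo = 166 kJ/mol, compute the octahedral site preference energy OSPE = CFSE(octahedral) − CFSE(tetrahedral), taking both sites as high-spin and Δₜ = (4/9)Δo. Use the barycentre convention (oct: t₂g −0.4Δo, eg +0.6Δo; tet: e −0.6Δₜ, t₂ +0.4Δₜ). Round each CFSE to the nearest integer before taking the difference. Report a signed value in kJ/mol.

In an octahedral site d² (HS) is t₂g² eg⁰, giving CFSE(oct) = -0.8Δo = -133 kJ/mol.
Tetrahedral e² t₂⁰ gives -1.2Δₜ = -1.2 × (4/9) × 166 = -89 kJ/mol.
Subtracting, OSPE = -133 − (-89) = -44 kJ/mol.

-44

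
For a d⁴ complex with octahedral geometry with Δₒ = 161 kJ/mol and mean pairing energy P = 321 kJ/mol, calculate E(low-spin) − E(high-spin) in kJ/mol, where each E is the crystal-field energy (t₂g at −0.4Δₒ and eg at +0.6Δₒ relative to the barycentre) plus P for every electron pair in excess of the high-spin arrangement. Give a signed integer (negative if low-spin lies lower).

160

High-spin: t₂g³ eg¹, CFSE = -0.6Δₒ = -97 kJ/mol.
Low-spin t₂g⁴ eg⁰ gives -1.6Δₒ = -258 kJ/mol, but forming 1 extra pair costs 1P = 321 kJ/mol, so E(LS) = -258 + 321 = 63 kJ/mol.
E(LS) − E(HS) = 63 − (-97) = 160 kJ/mol.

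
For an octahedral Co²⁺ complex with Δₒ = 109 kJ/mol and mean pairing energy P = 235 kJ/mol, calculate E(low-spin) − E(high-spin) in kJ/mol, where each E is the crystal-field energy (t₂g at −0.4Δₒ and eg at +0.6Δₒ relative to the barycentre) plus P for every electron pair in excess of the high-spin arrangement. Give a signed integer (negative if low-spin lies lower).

Co is in group 9, so Co²⁺ is d⁷ (9 − 2 = 7).
High-spin d⁷ fills as t₂g⁵ eg² with CFSE 5(−0.4) + 2(+0.6) = -0.8Δₒ = -87 kJ/mol.
Low-spin: t₂g⁶ eg¹, orbital CFSE = -1.8Δₒ = -196 kJ/mol; plus 1 excess pair × P = +235 kJ/mol; total 39 kJ/mol.
The difference is 39 − (-87) = 126 kJ/mol, so high-spin lies lower.

126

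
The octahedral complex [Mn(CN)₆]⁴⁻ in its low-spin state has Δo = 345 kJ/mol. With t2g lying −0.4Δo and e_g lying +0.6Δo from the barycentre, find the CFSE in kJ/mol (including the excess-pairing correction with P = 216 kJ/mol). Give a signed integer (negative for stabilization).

Each CN⁻ contributes -1; 6 × (-1) = -6. With overall charge -4, Mn is in the +2 oxidation state.
Group 7 minus oxidation state +2 gives a d⁵ configuration for Mn²⁺.
The d⁵ electrons fill as t2g^5 e_g^0.
Orbital CFSE = 5(-0.4) + 0(0.6) = -2.0Δo = -2.0 × 345 = -690 kJ/mol.
High-spin d⁵ would be t2g^3 e_g^2 with 0 pairs; low-spin has 2, so 2 excess pairs cost +2P = +432 kJ/mol.
Overall CFSE = -690 + 432 = -258 kJ/mol.

-258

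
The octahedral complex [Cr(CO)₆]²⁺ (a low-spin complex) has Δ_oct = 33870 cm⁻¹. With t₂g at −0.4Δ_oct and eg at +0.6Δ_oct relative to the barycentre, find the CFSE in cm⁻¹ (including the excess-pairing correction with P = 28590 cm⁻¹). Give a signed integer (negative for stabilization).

-25602

CO is neutral, so the +2 overall charge sits on Cr: oxidation state +2.
Cr is in group 6, so Cr²⁺ is d⁴ (6 − 2 = 4).
Configuration: t₂g⁴ eg⁰.
CFSE(orbital) = 4×(-0.4Δ_oct) + 0×(0.6Δ_oct) = -1.6Δ_oct; with Δ_oct = 33870 cm⁻¹ that is -54192 cm⁻¹.
Relative to high-spin t₂g³ eg¹ (0 paired), the low-spin configuration has 1 additional pair, contributing +1 × 28590 = +28590 cm⁻¹.
Combining: -54192 + 28590 = -25602 cm⁻¹.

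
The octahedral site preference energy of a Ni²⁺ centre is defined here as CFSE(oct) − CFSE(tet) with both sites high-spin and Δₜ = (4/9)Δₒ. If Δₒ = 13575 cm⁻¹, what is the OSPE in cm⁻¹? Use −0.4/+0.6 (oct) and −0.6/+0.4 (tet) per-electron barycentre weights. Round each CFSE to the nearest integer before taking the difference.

-11463

Group 10 minus oxidation state +2 gives a d⁸ configuration for Ni²⁺.
Octahedral (high-spin): t₂g⁶ eg², CFSE = 6(−0.4) + 2(+0.6) = -1.2Δₒ = -1.2 × 13575 = -16290 cm⁻¹.
In a tetrahedral site the filling is e⁴ t₂⁴: CFSE(tet) = -0.8Δₜ = -0.8 × (4/9)(13575) = -4827 cm⁻¹.
OSPE = -16290 − (-4827) = -11463 cm⁻¹.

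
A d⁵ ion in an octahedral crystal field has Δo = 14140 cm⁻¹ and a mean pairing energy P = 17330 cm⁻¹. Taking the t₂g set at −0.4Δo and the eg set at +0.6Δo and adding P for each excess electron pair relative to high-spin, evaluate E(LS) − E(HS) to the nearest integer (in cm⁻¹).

In the high-spin limit (t₂g³ eg²) the orbital term is 0.0Δo = 0 cm⁻¹, with no excess pairing.
For low-spin the configuration is t₂g⁵ eg⁰: orbital energy -2.0 × 14140 = -28280 cm⁻¹, and 2 additional pairs relative to high-spin add 34660 cm⁻¹, giving 6380 cm⁻¹.
E(LS) − E(HS) = 6380 − (0) = 6380 cm⁻¹.

6380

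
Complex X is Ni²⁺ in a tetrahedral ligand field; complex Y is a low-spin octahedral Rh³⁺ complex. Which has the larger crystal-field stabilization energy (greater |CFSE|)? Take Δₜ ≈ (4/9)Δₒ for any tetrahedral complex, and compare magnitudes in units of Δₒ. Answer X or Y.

X: Ni²⁺: group 10, so d-count = 10 − 2 = 8; With tetrahedral geometry the complex is necessarily high-spin; e⁴ t₂⁴, CFSE = -0.8Δₜ ≈ -0.36Δₒ.
Y: Rh is in group 9, so Rh³⁺ is d⁶ (9 − 3 = 6); t2g^6 e_g^0, CFSE = -2.4Δₒ.
So Y has the larger |CFSE|.

Y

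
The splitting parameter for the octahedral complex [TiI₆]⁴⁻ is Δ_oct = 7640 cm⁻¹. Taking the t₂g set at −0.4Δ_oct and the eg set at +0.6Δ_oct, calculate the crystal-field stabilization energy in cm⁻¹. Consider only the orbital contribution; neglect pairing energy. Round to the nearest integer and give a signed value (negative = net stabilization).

-6112

Each I⁻ contributes -1; 6 × (-1) = -6. With overall charge -4, Ti is in the +2 oxidation state.
Ti²⁺: group 4, so d-count = 4 − 2 = 2.
The d² electrons fill as t₂g² eg⁰.
CFSE(orbital) = 2×(-0.4Δ_oct) + 0×(0.6Δ_oct) = -0.8Δ_oct; with Δ_oct = 7640 cm⁻¹ that is -6112 cm⁻¹.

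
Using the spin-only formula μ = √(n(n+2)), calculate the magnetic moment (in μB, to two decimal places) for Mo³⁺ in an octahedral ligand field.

3.87 μB

Mo³⁺: group 6, so d-count = 6 − 3 = 3.
Configuration: t₂g³ eg⁰ → 3 unpaired electrons.
μ(spin-only) = √[3(3+2)] = √15 ≈ 3.87 μB.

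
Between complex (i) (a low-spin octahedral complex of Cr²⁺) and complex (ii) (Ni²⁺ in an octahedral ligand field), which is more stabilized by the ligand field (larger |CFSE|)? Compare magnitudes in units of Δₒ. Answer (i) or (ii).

(i): Cr²⁺: group 6, so d-count = 6 − 2 = 4; t2g^4 e_g^0, CFSE = -1.6Δₒ.
(ii): Ni sits in group 10; removing 2 electrons leaves Ni²⁺ with 10 − 2 = 8 d electrons; For octahedral d⁸ the high- and low-spin configurations coincide; t2g^6 e_g^2, CFSE = -1.2Δₒ.
So (i) has the larger |CFSE|.

(i)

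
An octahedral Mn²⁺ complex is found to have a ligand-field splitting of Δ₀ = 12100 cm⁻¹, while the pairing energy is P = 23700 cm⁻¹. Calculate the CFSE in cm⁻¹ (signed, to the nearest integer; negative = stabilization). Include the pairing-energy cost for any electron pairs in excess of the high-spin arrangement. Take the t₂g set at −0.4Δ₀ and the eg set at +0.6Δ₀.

Group 7 minus oxidation state +2 gives a d⁵ configuration for Mn²⁺.
With Δ₀ < P the complex is high-spin.
Filling d⁵ accordingly: t₂g³ eg².
Orbital CFSE = 0.0Δ₀ = 0.0 × 12100 = 0 cm⁻¹.
High-spin has no excess pairs, so no pairing correction applies.

0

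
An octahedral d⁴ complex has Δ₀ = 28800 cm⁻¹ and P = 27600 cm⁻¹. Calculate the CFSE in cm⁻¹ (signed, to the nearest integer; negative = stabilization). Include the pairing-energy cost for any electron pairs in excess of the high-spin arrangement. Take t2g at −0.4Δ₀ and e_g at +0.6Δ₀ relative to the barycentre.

Here Δ₀ > P (28800 > 27600), so the low-spin state is favoured.
That gives t2g^4 e_g^0.
Orbital CFSE = -1.6Δ₀ = -1.6 × 28800 = -46080 cm⁻¹.
Excess pairs vs high-spin: 1 − 0 = 1; pairing cost = +27600 cm⁻¹.
Net CFSE = -46080 + 27600 = -18480 cm⁻¹.

-18480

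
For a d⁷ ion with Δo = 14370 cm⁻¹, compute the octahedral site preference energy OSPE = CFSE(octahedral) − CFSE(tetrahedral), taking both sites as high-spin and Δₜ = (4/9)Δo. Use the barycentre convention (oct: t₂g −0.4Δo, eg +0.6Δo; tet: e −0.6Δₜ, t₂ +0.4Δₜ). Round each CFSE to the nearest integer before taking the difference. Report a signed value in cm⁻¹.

Octahedral (high-spin): t2g^5 e_g^2, CFSE = 5(−0.4) + 2(+0.6) = -0.8Δo = -0.8 × 14370 = -11496 cm⁻¹.
In a tetrahedral site the filling is e^4 t2^3: CFSE(tet) = -1.2Δₜ = -1.2 × (4/9)(14370) = -7664 cm⁻¹.
Subtracting, OSPE = -11496 − (-7664) = -3832 cm⁻¹.

-3832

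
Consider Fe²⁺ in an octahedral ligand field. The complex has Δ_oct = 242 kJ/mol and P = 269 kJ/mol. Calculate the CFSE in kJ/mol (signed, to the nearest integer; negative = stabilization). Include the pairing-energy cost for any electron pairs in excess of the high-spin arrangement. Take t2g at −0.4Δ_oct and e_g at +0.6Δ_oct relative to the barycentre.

-97

Fe²⁺: group 8, so d-count = 8 − 2 = 6.
Δ_oct < P, so pairing is avoided: the ground state is high-spin.
That gives t2g^4 e_g^2.
Orbital CFSE = -0.4Δ_oct = -0.4 × 242 = -97 kJ/mol.
High-spin has no excess pairs, so no pairing correction applies.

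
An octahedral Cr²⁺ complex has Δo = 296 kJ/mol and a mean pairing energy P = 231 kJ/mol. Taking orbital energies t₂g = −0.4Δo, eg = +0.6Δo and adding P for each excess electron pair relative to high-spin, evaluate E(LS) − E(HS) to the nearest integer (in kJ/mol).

-65

Cr sits in group 6; removing 2 electrons leaves Cr²⁺ with 6 − 2 = 4 d electrons.
High-spin: t₂g³ eg¹, CFSE = -0.6Δo = -178 kJ/mol.
For low-spin the configuration is t₂g⁴ eg⁰: orbital energy -1.6 × 296 = -474 kJ/mol, and 1 additional pair relative to high-spin adds 231 kJ/mol, giving -243 kJ/mol.
E(LS) − E(HS) = -243 − (-178) = -65 kJ/mol.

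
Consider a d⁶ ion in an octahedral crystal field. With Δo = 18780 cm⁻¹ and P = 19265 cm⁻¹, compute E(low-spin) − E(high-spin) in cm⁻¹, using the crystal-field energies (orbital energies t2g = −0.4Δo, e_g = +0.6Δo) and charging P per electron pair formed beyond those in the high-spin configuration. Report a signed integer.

970

In the high-spin limit (t2g^4 e_g^2) the orbital term is -0.4Δo = -7512 cm⁻¹, with no excess pairing.
Low-spin: t2g^6 e_g^0, orbital CFSE = -2.4Δo = -45072 cm⁻¹; plus 2 excess pairs × P = +38530 cm⁻¹; total -6542 cm⁻¹.
E(LS) − E(HS) = -6542 − (-7512) = 970 cm⁻¹.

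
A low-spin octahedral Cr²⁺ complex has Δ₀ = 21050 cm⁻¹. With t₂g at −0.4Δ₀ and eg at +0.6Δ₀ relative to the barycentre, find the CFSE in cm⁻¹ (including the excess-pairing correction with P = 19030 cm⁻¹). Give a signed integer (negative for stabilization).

Cr²⁺: group 6, so d-count = 6 − 2 = 4.
The d⁴ electrons fill as t₂g⁴ eg⁰.
The orbital stabilization is -1.6Δ₀ = -1.6 × 21050 = -33680 cm⁻¹.
Pairing penalty: 1 pair vs 0 in the high-spin reference → 1 extra × P = 19030 cm⁻¹.
Overall CFSE = -33680 + 19030 = -14650 cm⁻¹.

-14650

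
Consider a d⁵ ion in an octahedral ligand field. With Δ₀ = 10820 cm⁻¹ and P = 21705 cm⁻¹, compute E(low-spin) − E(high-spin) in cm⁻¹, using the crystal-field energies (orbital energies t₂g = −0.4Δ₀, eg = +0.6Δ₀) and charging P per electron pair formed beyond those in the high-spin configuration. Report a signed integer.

21770

High-spin d⁵ fills as t₂g³ eg² with CFSE 3(−0.4) + 2(+0.6) = 0.0Δ₀ = 0 cm⁻¹.
For low-spin the configuration is t₂g⁵ eg⁰: orbital energy -2.0 × 10820 = -21640 cm⁻¹, and 2 additional pairs relative to high-spin add 43410 cm⁻¹, giving 21770 cm⁻¹.
E(LS) − E(HS) = 21770 − (0) = 21770 cm⁻¹.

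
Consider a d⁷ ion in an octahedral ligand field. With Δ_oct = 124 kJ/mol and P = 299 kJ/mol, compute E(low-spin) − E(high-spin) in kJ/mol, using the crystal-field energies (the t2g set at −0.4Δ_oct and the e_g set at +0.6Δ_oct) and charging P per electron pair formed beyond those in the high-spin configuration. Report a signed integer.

175

High-spin d⁷ fills as t2g^5 e_g^2 with CFSE 5(−0.4) + 2(+0.6) = -0.8Δ_oct = -99 kJ/mol.
Low-spin t2g^6 e_g^1 gives -1.8Δ_oct = -223 kJ/mol, but forming 1 extra pair costs 1P = 299 kJ/mol, so E(LS) = -223 + 299 = 76 kJ/mol.
E(LS) − E(HS) = 76 − (-99) = 175 kJ/mol.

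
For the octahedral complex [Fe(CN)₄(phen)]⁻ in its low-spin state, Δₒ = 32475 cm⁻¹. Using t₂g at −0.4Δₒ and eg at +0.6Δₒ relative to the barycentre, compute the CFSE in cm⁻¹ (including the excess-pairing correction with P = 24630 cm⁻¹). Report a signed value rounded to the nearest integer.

Ligand charges: 4×(-1) from CN⁻ and 1×(+0) from phen sum to -4; with overall charge -1, Fe is +3.
Group 8 minus oxidation state +3 gives a d⁵ configuration for Fe³⁺.
Electron filling gives t₂g⁵ eg⁰.
Orbital CFSE = 5(-0.4) + 0(0.6) = -2.0Δₒ = -2.0 × 32475 = -64950 cm⁻¹.
Pairing penalty: 2 pairs vs 0 in the high-spin reference → 2 extra × P = 49260 cm⁻¹.
Net CFSE = -64950 + 49260 = -15690 cm⁻¹.

-15690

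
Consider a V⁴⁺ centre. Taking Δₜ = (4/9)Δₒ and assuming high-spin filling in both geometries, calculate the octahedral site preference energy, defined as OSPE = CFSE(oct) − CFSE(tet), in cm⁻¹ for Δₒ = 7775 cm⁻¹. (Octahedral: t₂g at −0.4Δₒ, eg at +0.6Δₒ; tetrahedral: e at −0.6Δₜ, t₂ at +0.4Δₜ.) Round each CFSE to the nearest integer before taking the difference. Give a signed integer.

V⁴⁺: group 5, so d-count = 5 − 4 = 1.
In an octahedral site d¹ (HS) is t2g^1 e_g^0, giving CFSE(oct) = -0.4Δₒ = -3110 cm⁻¹.
Tetrahedral: e^1 t2^0, CFSE = 1(−0.6) + 0(+0.4) = -0.6Δₜ = -0.6 × (4/9) × 7775 = -2073 cm⁻¹.
OSPE = -3110 − (-2073) = -1037 cm⁻¹.

-1037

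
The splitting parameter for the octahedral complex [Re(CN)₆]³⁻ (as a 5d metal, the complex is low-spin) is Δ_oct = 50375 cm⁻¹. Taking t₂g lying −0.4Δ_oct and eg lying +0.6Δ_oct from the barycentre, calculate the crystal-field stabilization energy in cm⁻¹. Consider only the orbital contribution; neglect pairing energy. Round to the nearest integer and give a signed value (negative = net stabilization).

-80600

Each CN⁻ contributes -1; 6 × (-1) = -6. With overall charge -3, Re is in the +3 oxidation state.
Re sits in group 7; removing 3 electrons leaves Re³⁺ with 7 − 3 = 4 d electrons.
The d⁴ electrons fill as t₂g⁴ eg⁰.
The orbital stabilization is -1.6Δ_oct = -1.6 × 50375 = -80600 cm⁻¹.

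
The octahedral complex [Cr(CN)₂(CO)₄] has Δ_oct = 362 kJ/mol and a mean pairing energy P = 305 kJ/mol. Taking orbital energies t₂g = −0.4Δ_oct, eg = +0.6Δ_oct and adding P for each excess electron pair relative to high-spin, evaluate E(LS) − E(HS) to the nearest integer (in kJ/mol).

Ligand charges: 2×(-1) from CN⁻ and 4×(+0) from CO sum to -2; with overall charge +0, Cr is +2.
Cr²⁺: group 6, so d-count = 6 − 2 = 4.
High-spin d⁴ fills as t₂g³ eg¹ with CFSE 3(−0.4) + 1(+0.6) = -0.6Δ_oct = -217 kJ/mol.
Low-spin: t₂g⁴ eg⁰, orbital CFSE = -1.6Δ_oct = -579 kJ/mol; plus 1 excess pair × P = +305 kJ/mol; total -274 kJ/mol.
Thus E(LS) − E(HS) = -57 kJ/mol.

-57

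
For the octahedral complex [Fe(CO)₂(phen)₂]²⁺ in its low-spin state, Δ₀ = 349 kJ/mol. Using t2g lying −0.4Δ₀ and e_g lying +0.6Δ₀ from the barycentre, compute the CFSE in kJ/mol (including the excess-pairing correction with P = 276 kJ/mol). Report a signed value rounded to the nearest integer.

Ligand charges: 2×(+0) from CO and 2×(+0) from phen sum to +0; with overall charge +2, Fe is +2.
Fe is in group 8, so Fe²⁺ is d⁶ (8 − 2 = 6).
The d⁶ electrons fill as t2g^6 e_g^0.
The orbital stabilization is -2.4Δ₀ = -2.4 × 349 = -838 kJ/mol.
High-spin d⁶ would be t2g^4 e_g^2 with 1 pair; low-spin has 3, so 2 excess pairs cost +2P = +552 kJ/mol.
Overall CFSE = -838 + 552 = -286 kJ/mol.

-286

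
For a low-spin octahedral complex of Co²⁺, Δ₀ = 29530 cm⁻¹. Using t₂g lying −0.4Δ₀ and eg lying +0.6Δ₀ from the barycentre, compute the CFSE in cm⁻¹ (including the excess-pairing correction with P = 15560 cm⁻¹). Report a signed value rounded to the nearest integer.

Group 9 minus oxidation state +2 gives a d⁷ configuration for Co²⁺.
Configuration: t₂g⁶ eg¹.
The orbital stabilization is -1.8Δ₀ = -1.8 × 29530 = -53154 cm⁻¹.
Relative to high-spin t₂g⁵ eg² (2 paired), the low-spin configuration has 1 additional pair, contributing +1 × 15560 = +15560 cm⁻¹.
Combining: -53154 + 15560 = -37594 cm⁻¹.

-37594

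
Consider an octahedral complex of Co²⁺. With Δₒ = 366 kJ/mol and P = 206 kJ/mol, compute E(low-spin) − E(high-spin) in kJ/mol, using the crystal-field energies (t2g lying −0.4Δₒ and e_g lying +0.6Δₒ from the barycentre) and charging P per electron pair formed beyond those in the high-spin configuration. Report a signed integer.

Co²⁺: group 9, so d-count = 9 − 2 = 7.
High-spin: t2g^5 e_g^2, CFSE = -0.8Δₒ = -293 kJ/mol.
For low-spin the configuration is t2g^6 e_g^1: orbital energy -1.8 × 366 = -659 kJ/mol, and 1 additional pair relative to high-spin adds 206 kJ/mol, giving -453 kJ/mol.
E(LS) − E(HS) = -453 − (-293) = -160 kJ/mol.

-160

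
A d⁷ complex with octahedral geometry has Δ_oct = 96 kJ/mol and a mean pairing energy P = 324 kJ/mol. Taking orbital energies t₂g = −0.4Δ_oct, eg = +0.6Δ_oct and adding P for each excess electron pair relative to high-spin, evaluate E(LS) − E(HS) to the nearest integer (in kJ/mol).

High-spin: t₂g⁵ eg², CFSE = -0.8Δ_oct = -77 kJ/mol.
Low-spin: t₂g⁶ eg¹, orbital CFSE = -1.8Δ_oct = -173 kJ/mol; plus 1 excess pair × P = +324 kJ/mol; total 151 kJ/mol.
Thus E(LS) − E(HS) = 228 kJ/mol.

228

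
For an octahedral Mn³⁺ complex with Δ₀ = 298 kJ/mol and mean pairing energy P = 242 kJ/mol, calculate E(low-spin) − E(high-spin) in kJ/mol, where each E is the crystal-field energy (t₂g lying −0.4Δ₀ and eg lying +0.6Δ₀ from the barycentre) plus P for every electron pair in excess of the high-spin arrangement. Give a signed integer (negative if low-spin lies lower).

Group 7 minus oxidation state +3 gives a d⁴ configuration for Mn³⁺.
In the high-spin limit (t₂g³ eg¹) the orbital term is -0.6Δ₀ = -179 kJ/mol, with no excess pairing.
Low-spin: t₂g⁴ eg⁰, orbital CFSE = -1.6Δ₀ = -477 kJ/mol; plus 1 excess pair × P = +242 kJ/mol; total -235 kJ/mol.
E(LS) − E(HS) = -235 − (-179) = -56 kJ/mol.

-56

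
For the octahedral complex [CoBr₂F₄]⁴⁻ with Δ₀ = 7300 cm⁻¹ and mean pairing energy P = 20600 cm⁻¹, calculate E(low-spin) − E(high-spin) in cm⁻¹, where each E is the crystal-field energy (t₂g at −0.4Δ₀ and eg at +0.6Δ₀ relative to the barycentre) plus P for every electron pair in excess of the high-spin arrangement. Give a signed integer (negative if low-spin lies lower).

Ligand charges: 2×(-1) from Br⁻ and 4×(-1) from F⁻ sum to -6; with overall charge -4, Co is +2.
Co²⁺: group 9, so d-count = 9 − 2 = 7.
High-spin d⁷ fills as t₂g⁵ eg² with CFSE 5(−0.4) + 2(+0.6) = -0.8Δ₀ = -5840 cm⁻¹.
Low-spin t₂g⁶ eg¹ gives -1.8Δ₀ = -13140 cm⁻¹, but forming 1 extra pair costs 1P = 20600 cm⁻¹, so E(LS) = -13140 + 20600 = 7460 cm⁻¹.
Thus E(LS) − E(HS) = 13300 cm⁻¹.

13300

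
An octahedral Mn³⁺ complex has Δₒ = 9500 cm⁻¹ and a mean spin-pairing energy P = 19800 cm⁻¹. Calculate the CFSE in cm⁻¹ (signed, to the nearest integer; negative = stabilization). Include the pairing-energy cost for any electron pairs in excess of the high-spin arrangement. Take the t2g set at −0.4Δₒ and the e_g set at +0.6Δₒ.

-5700

Mn is in group 7, so Mn³⁺ is d⁴ (7 − 3 = 4).
Here Δₒ < P (9500 < 19800), so the high-spin state is favoured.
That gives t2g^3 e_g^1.
Orbital CFSE = -0.6Δₒ = -0.6 × 9500 = -5700 cm⁻¹.
High-spin has no excess pairs, so no pairing correction applies.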